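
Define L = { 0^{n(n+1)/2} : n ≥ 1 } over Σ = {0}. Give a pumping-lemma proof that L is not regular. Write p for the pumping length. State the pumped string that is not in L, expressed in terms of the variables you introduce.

Toward a contradiction, assume L is regular with pumping length p.
Take w = 0^{p(p+1)/2} ∈ L with |w| = p(p+1)/2 ≥ p.
By the pumping lemma, w = xyz with |xy| ≤ p and |y| ≥ 1.
Then y = 0^k for some k with 1 ≤ k ≤ p.
Pump with i = 2: xy^2z = 0^{p(p+1)/2+k}. Since 1 ≤ k ≤ p, p(p+1)/2 < p(p+1)/2+k ≤ p(p+1)/2+p < (p+1)(p+2)/2, so p(p+1)/2+k is strictly between consecutive triangular numbers. So xy^2z ∉ L.
This contradicts the pumping lemma, so L is not regular.

0^{p(p+1)/2+k}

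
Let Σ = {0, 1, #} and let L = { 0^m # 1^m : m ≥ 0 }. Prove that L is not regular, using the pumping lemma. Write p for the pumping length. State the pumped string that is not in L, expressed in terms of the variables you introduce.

Assume L is regular; let p be its pumping constant.
Take w = 0^p # 1^p ∈ L with |w| = 2p+1 ≥ p.
The pumping lemma gives a decomposition w = xyz where |xy| ≤ p and |y| > 0.
Because |xy| ≤ p and w begins with p copies of 0, we have y = 0^k with 1 ≤ k ≤ p.
Pump with i = 2: xy^2z = 0^{p+k} # 1^p, which would require p+k = p. But k ≥ 1, so xy^2z ∉ L.
This contradicts the pumping lemma, so L is not regular.

0^{p+k} # 1^p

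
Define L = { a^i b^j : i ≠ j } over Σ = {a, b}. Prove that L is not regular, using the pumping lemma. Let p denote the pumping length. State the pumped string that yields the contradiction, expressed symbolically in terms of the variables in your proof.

Assume L is regular. Let p be the pumping length given by the pumping lemma.
Choose w = a^p b^{p+p!}. Since p ≠ p+p!, w ∈ L; and |w| ≥ p.
By the pumping lemma, w = xyz with |xy| ≤ p and y is nonempty.
Since the first p symbols of w are all a's and |xy| ≤ p, y lies entirely in the leading a-block: y = a^k for some k with 1 ≤ k ≤ p.
Since 1 ≤ k ≤ p, k divides p!; set t = 1 + p!/k. Then xy^t z has p + (p!/k)·k = p + p! copies of a. Now the a-count equals the b-count, so i ≠ j fails. So xy^t z = a^{p+p!} b^{p+p!} ∉ L.
This is a contradiction; hence L is not regular.

a^{p+p!} b^{p+p!}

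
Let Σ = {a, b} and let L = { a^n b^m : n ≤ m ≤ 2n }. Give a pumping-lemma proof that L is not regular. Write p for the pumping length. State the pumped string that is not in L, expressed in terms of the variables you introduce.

a^{p+k} b^p

Suppose for contradiction that L is regular, and let p be the pumping length.
Take w = a^p b^p ∈ L (since p ≤ p ≤ 2p), with |w| = 2p ≥ p.
By the pumping lemma, w = xyz with |xy| ≤ p and y is nonempty.
Since the first p symbols of w are all a's and |xy| ≤ p, y lies entirely in the leading a-block: y = a^k for some k with 1 ≤ k ≤ p.
Pump with i = 2: xy^2z = a^{p+k} b^p. Now n = p+k > p = m, so the condition n ≤ m fails. Thus xy^2z ∉ L.
Contradiction. Therefore L is not regular.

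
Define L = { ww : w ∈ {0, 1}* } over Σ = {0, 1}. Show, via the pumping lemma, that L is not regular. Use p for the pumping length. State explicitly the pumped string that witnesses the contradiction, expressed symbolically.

Suppose for contradiction that L is regular, and let p be the pumping length.
Take w = 0^p 1^p 0^p 1^p = uu where u = 0^p1^p; then w ∈ L and |w| = 4p ≥ p.
The pumping lemma gives a decomposition w = xyz where |xy| ≤ p and |y| > 0.
Because |xy| ≤ p and w begins with p copies of 0, we have y = 0^k with 1 ≤ k ≤ p.
Pump with i = 2: xy^2z = 0^{p+k} 1^p 0^p 1^p, of length 4p+k. Suppose this equals vv. The string starts with 0 and ends with 1, so v does too; thus the boundary between the two copies of v is a 1→0 transition. There is exactly one such transition, at position 2p+k, so |v| = 2p+k and |vv| = 4p+2k ≠ 4p+k since k ≥ 1. So xy^2z ∉ L.
This is a contradiction; hence L is not regular.

0^{p+k} 1^p 0^p 1^p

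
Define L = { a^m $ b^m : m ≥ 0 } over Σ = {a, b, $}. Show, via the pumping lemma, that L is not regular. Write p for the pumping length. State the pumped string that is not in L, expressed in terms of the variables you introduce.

a^{p+k} $ b^p

Assume L is regular. Let p be the pumping length given by the pumping lemma.
Take w = a^p $ b^p ∈ L with |w| = 2p+1 ≥ p.
By the pumping lemma, w = xyz with |xy| ≤ p and |y| > 0.
The first p characters of w are a's, so xy (and hence y) consists only of a's. Write y = a^k, 1 ≤ k ≤ p.
Pump with i = 2: xy^2z = a^{p+k} $ b^p, which would require p+k = p. But k ≥ 1, so xy^2z ∉ L.
Contradiction. Therefore L is not regular.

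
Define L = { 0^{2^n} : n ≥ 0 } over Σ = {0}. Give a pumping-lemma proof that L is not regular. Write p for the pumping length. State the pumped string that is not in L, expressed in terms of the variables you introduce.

0^{2^p+k}

Assume L is regular. Let p be the pumping length given by the pumping lemma.
Take w = 0^{2^p} ∈ L with |w| = 2^p ≥ p.
Write w = xyz as guaranteed by the lemma, with |xy| ≤ p and y is nonempty.
Then y = 0^k for some k with 1 ≤ k ≤ p.
Pump with i = 2: xy^2z = 0^{2^p+k}. Since 1 ≤ k ≤ p < 2^p, we have 2^p < 2^p+k < 2^{p+1}, so 2^p+k is not a power of 2. So xy^2z ∉ L.
This contradicts the pumping lemma, so L is not regular.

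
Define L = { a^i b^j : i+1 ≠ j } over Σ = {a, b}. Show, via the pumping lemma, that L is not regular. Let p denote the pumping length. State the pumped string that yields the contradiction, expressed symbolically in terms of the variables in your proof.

Assume L is regular; let p be its pumping constant.
Choose w = a^p b^{p+p!+1}. Since p ≠ (p+p!+1)-1 = p+p!, w ∈ L; and |w| ≥ p.
By the pumping lemma, w = xyz with |xy| ≤ p and |y| > 0.
Because |xy| ≤ p and w begins with p copies of a, we have y = a^k with 1 ≤ k ≤ p.
Since 1 ≤ k ≤ p, k divides p!; set t = 1 + p!/k. Then xy^t z has p + (p!/k)·k = p + p! copies of a. Now the a-count is p+p! and (b-count)-1 = (p+p!+1)-1 = p+p!, so i+1 ≠ j fails. So xy^t z = a^{p+p!} b^{p+p!+1} ∉ L.
This contradicts the pumping lemma, so L is not regular.

a^{p+p!} b^{p+p!+1}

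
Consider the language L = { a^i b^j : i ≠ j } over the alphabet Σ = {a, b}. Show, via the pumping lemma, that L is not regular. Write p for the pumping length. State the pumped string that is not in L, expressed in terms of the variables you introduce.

a^{p+p!} b^{p+p!}

Assume L is regular. Let p be the pumping length given by the pumping lemma.
Choose w = a^p b^{p+p!}. Since p ≠ p+p!, w ∈ L; and |w| ≥ p.
Write w = xyz as guaranteed by the lemma, with |xy| ≤ p and y is nonempty.
Since the first p symbols of w are all a's and |xy| ≤ p, y lies entirely in the leading a-block: y = a^k for some k with 1 ≤ k ≤ p.
Since 1 ≤ k ≤ p, k divides p!; set t = 1 + p!/k. Then xy^t z has p + (p!/k)·k = p + p! copies of a. Now the a-count equals the b-count, so i ≠ j fails. So xy^t z = a^{p+p!} b^{p+p!} ∉ L.
Contradiction. Therefore L is not regular.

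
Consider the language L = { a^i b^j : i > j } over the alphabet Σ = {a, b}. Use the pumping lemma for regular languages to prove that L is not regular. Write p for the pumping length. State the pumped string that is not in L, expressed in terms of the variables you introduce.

Assume L is regular. Let p be the pumping length given by the pumping lemma.
Choose w = a^{p+1} b^p ∈ L, with |w| = 2p+1 ≥ p.
The pumping lemma gives a decomposition w = xyz where |xy| ≤ p and |y| ≥ 1.
Since the first p symbols of w are all a's and |xy| ≤ p, y lies entirely in the leading a-block: y = a^k for some k with 1 ≤ k ≤ p.
Consider xy^0z = xz = a^{p+1-k} b^p. Since k ≥ 1, the a-count p+1-k is at most p, so i > j fails; thus xz ∉ L.
This contradicts the pumping lemma, so L is not regular.

a^{p+1-k} b^p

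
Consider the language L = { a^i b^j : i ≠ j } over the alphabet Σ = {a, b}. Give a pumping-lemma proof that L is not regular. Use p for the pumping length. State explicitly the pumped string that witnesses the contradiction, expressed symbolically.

a^{p+p!} b^{p+p!}

Suppose for contradiction that L is regular, and let p be the pumping length.
Choose w = a^p b^{p+p!}. Since p ≠ p+p!, w ∈ L; and |w| ≥ p.
The pumping lemma gives a decomposition w = xyz where |xy| ≤ p and |y| > 0.
Since the first p symbols of w are all a's and |xy| ≤ p, y lies entirely in the leading a-block: y = a^k for some k with 1 ≤ k ≤ p.
Since 1 ≤ k ≤ p, k divides p!; set t = 1 + p!/k. Then xy^t z has p + (p!/k)·k = p + p! copies of a. Now the a-count equals the b-count, so i ≠ j fails. So xy^t z = a^{p+p!} b^{p+p!} ∉ L.
This contradicts the pumping lemma, so L is not regular.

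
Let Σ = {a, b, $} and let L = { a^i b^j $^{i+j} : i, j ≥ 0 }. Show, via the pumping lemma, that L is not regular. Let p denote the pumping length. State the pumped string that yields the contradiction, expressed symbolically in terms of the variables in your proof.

Toward a contradiction, assume L is regular with pumping length p.
Take w = a^p b^p $^{2p} ∈ L (with i=j=p, i+j=2p), |w| = 4p ≥ p.
The pumping lemma gives a decomposition w = xyz where |xy| ≤ p and y is nonempty.
Because |xy| ≤ p and w begins with p copies of a, we have y = a^k with 1 ≤ k ≤ p.
Consider xy^2z = a^{p+k} b^p $^{2p}. Now the a- and b-counts sum to 2p+k, but the $-count is 2p ≠ 2p+k. So xy^2z ∉ L.
This is a contradiction; hence L is not regular.

a^{p+k} b^p $^{2p}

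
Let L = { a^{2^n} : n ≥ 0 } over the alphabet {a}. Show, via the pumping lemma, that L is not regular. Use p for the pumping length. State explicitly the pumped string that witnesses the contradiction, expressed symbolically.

a^{2^p+k}

Suppose for contradiction that L is regular, and let p be the pumping length.
Take w = a^{2^p} ∈ L with |w| = 2^p ≥ p.
The pumping lemma gives a decomposition w = xyz where |xy| ≤ p and |y| ≥ 1.
Then y = a^k for some k with 1 ≤ k ≤ p.
Pump with i = 2: xy^2z = a^{2^p+k}. Since 1 ≤ k ≤ p < 2^p, we have 2^p < 2^p+k < 2^{p+1}, so 2^p+k is not a power of 2. So xy^2z ∉ L.
This is a contradiction; hence L is not regular.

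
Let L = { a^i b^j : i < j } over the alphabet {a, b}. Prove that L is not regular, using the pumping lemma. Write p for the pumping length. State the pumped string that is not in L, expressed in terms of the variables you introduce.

Assume L is regular. Let p be the pumping length given by the pumping lemma.
Choose w = a^p b^{p+1} ∈ L, with |w| = 2p+1 ≥ p.
Write w = xyz as guaranteed by the lemma, with |xy| ≤ p and |y| > 0.
Because |xy| ≤ p and w begins with p copies of a, we have y = a^k with 1 ≤ k ≤ p.
Consider xy^2z = a^{p+k} b^{p+1}. Since k ≥ 1, the a-count p+k is at least p+1, so i < j fails; thus xy^2z ∉ L.
This contradicts the pumping lemma, so L is not regular.

a^{p+k} b^{p+1}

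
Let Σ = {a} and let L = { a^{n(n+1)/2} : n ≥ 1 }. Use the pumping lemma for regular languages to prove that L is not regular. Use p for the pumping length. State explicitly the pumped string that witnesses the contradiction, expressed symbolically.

a^{p(p+1)/2+k}

Toward a contradiction, assume L is regular with pumping length p.
Take w = a^{p(p+1)/2} ∈ L with |w| = p(p+1)/2 ≥ p.
By the pumping lemma, w = xyz with |xy| ≤ p and |y| ≥ 1.
Then y = a^k for some k with 1 ≤ k ≤ p.
Pump with i = 2: xy^2z = a^{p(p+1)/2+k}. Since 1 ≤ k ≤ p, p(p+1)/2 < p(p+1)/2+k ≤ p(p+1)/2+p < (p+1)(p+2)/2, so p(p+1)/2+k is strictly between consecutive triangular numbers. So xy^2z ∉ L.
Contradiction. Therefore L is not regular.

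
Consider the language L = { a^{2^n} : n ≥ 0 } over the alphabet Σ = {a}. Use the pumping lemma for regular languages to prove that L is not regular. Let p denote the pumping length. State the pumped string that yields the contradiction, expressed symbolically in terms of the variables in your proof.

a^{2^p+k}

Assume L is regular; let p be its pumping constant.
Take w = a^{2^p} ∈ L with |w| = 2^p ≥ p.
The pumping lemma gives a decomposition w = xyz where |xy| ≤ p and y is nonempty.
Then y = a^k for some k with 1 ≤ k ≤ p.
Pump with i = 2: xy^2z = a^{2^p+k}. Since 1 ≤ k ≤ p < 2^p, we have 2^p < 2^p+k < 2^{p+1}, so 2^p+k is not a power of 2. So xy^2z ∉ L.
This contradicts the pumping lemma, so L is not regular.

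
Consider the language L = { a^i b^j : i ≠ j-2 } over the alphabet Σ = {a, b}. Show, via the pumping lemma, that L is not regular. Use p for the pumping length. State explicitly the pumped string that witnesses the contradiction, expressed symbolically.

a^{p+p!} b^{p+p!+2}

Assume L is regular. Let p be the pumping length given by the pumping lemma.
Choose w = a^p b^{p+p!+2}. Since p ≠ (p+p!+2)-2 = p+p!, w ∈ L; and |w| ≥ p.
The pumping lemma gives a decomposition w = xyz where |xy| ≤ p and |y| ≥ 1.
The first p characters of w are a's, so xy (and hence y) consists only of a's. Write y = a^k, 1 ≤ k ≤ p.
Since 1 ≤ k ≤ p, k divides p!; set t = 1 + p!/k. Then xy^t z has p + (p!/k)·k = p + p! copies of a. Now the a-count is p+p! and (b-count)-2 = (p+p!+2)-2 = p+p!, so i ≠ j-2 fails. So xy^t z = a^{p+p!} b^{p+p!+2} ∉ L.
This contradicts the pumping lemma, so L is not regular.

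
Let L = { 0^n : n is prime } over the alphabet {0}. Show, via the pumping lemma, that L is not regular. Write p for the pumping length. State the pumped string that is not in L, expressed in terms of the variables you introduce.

Toward a contradiction, assume L is regular with pumping length p.
Let q be a prime with q ≥ p+2 (infinitely many primes exist), and take w = 0^q ∈ L with |w| = q ≥ p.
The pumping lemma gives a decomposition w = xyz where |xy| ≤ p and y is nonempty.
Then y = 0^k for some k with 1 ≤ k ≤ p.
Since 1 ≤ k ≤ p, |xz| = q-k. Pump with i = q+1: |xy^{q+1}z| = (q-k)+(q+1)k = q+qk = q(1+k), which is composite (both factors ≥ 2). So xy^{q+1}z = 0^{q(1+k)} ∉ L.
This contradicts the pumping lemma, so L is not regular.

0^{q(1+k)}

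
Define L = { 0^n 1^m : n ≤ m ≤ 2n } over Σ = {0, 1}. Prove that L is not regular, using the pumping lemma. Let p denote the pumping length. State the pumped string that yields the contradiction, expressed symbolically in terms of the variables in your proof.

0^{p+k} 1^p

Assume L is regular; let p be its pumping constant.
Take w = 0^p 1^p ∈ L (since p ≤ p ≤ 2p), with |w| = 2p ≥ p.
The pumping lemma gives a decomposition w = xyz where |xy| ≤ p and y is nonempty.
Because |xy| ≤ p and w begins with p copies of 0, we have y = 0^k with 1 ≤ k ≤ p.
Pump with i = 2: xy^2z = 0^{p+k} 1^p. Now n = p+k > p = m, so the condition n ≤ m fails. Thus xy^2z ∉ L.
Contradiction. Therefore L is not regular.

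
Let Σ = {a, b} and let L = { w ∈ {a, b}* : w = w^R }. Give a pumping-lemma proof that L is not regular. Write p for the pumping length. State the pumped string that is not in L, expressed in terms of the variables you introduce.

a^{p+k} b a^p

Suppose for contradiction that L is regular, and let p be the pumping length.
Take w = a^p b a^p, a palindrome of length 2p+1 ≥ p.
By the pumping lemma, w = xyz with |xy| ≤ p and y is nonempty.
Because |xy| ≤ p and w begins with p copies of a, we have y = a^k with 1 ≤ k ≤ p.
Pump with i = 2: xy^2z = a^{p+k} b a^p. Its reverse is a^p b a^{p+k}, which differs from xy^2z since k ≥ 1. So xy^2z is not a palindrome and xy^2z ∉ L.
This is a contradiction; hence L is not regular.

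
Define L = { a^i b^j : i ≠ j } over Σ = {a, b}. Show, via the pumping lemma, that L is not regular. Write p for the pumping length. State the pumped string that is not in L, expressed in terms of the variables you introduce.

a^{p+p!} b^{p+p!}

Assume L is regular. Let p be the pumping length given by the pumping lemma.
Choose w = a^p b^{p+p!}. Since p ≠ p+p!, w ∈ L; and |w| ≥ p.
By the pumping lemma, w = xyz with |xy| ≤ p and |y| ≥ 1.
The first p characters of w are a's, so xy (and hence y) consists only of a's. Write y = a^k, 1 ≤ k ≤ p.
Since 1 ≤ k ≤ p, k divides p!; set t = 1 + p!/k. Then xy^t z has p + (p!/k)·k = p + p! copies of a. Now the a-count equals the b-count, so i ≠ j fails. So xy^t z = a^{p+p!} b^{p+p!} ∉ L.
This is a contradiction; hence L is not regular.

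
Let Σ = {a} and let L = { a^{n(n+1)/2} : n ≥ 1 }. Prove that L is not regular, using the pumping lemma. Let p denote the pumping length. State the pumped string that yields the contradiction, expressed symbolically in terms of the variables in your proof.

a^{p(p+1)/2+k}

Assume L is regular; let p be its pumping constant.
Take w = a^{p(p+1)/2} ∈ L with |w| = p(p+1)/2 ≥ p.
Write w = xyz as guaranteed by the lemma, with |xy| ≤ p and y is nonempty.
Then y = a^k for some k with 1 ≤ k ≤ p.
Pump with i = 2: xy^2z = a^{p(p+1)/2+k}. Since 1 ≤ k ≤ p, p(p+1)/2 < p(p+1)/2+k ≤ p(p+1)/2+p < (p+1)(p+2)/2, so p(p+1)/2+k is strictly between consecutive triangular numbers. So xy^2z ∉ L.
This is a contradiction; hence L is not regular.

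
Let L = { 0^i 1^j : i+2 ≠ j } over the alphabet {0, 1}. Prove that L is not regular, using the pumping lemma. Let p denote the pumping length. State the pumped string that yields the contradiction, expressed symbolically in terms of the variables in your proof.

Toward a contradiction, assume L is regular with pumping length p.
Choose w = 0^p 1^{p+p!+2}. Since p ≠ (p+p!+2)-2 = p+p!, w ∈ L; and |w| ≥ p.
The pumping lemma gives a decomposition w = xyz where |xy| ≤ p and |y| > 0.
The first p characters of w are 0's, so xy (and hence y) consists only of 0's. Write y = 0^k, 1 ≤ k ≤ p.
Since 1 ≤ k ≤ p, k divides p!; set t = 1 + p!/k. Then xy^t z has p + (p!/k)·k = p + p! copies of 0. Now the 0-count is p+p! and (1-count)-2 = (p+p!+2)-2 = p+p!, so i+2 ≠ j fails. So xy^t z = 0^{p+p!} 1^{p+p!+2} ∉ L.
This contradicts the pumping lemma, so L is not regular.

0^{p+p!} 1^{p+p!+2}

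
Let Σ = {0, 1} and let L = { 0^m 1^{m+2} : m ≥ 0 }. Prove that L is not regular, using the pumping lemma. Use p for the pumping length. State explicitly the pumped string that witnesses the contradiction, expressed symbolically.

Assume L is regular. Let p be the pumping length given by the pumping lemma.
Take w = 0^p 1^{p+2}. Then w ∈ L and |w| = 2p+2 ≥ p.
The pumping lemma gives a decomposition w = xyz where |xy| ≤ p and |y| > 0.
Since the first p symbols of w are all 0's and |xy| ≤ p, y lies entirely in the leading 0-block: y = 0^k for some k with 1 ≤ k ≤ p.
Pump with i = 2: xy^2z = 0^{p+k} 1^{p+2}. For this to lie in L we would need p+2 = (p+k)+2, which forces k = 0. But k ≥ 1, so xy^2z ∉ L.
This is a contradiction; hence L is not regular.

0^{p+k} 1^{p+2}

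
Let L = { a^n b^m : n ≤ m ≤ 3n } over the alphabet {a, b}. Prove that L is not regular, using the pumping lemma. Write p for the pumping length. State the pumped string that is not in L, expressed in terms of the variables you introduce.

Suppose for contradiction that L is regular, and let p be the pumping length.
Take w = a^p b^p ∈ L (since p ≤ p ≤ 3p), with |w| = 2p ≥ p.
Write w = xyz as guaranteed by the lemma, with |xy| ≤ p and |y| ≥ 1.
Since the first p symbols of w are all a's and |xy| ≤ p, y lies entirely in the leading a-block: y = a^k for some k with 1 ≤ k ≤ p.
Pump with i = 2: xy^2z = a^{p+k} b^p. Now n = p+k > p = m, so the condition n ≤ m fails. Thus xy^2z ∉ L.
This is a contradiction; hence L is not regular.

a^{p+k} b^p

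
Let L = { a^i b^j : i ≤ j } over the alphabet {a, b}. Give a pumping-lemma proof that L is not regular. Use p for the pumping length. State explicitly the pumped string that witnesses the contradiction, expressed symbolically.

a^{p+k} b^p

Assume L is regular; let p be its pumping constant.
Choose w = a^p b^p ∈ L, with |w| = 2p ≥ p.
Write w = xyz as guaranteed by the lemma, with |xy| ≤ p and |y| > 0.
Since the first p symbols of w are all a's and |xy| ≤ p, y lies entirely in the leading a-block: y = a^k for some k with 1 ≤ k ≤ p.
Consider xy^2z = a^{p+k} b^p. Since k ≥ 1, the a-count p+k exceeds the b-count p, so i ≤ j fails; thus xy^2z ∉ L.
Contradiction. Therefore L is not regular.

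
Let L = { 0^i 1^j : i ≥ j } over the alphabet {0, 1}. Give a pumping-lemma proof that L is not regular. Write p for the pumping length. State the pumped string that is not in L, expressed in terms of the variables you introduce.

0^{p-k} 1^p

Toward a contradiction, assume L is regular with pumping length p.
Choose w = 0^p 1^p ∈ L, with |w| = 2p ≥ p.
By the pumping lemma, w = xyz with |xy| ≤ p and |y| > 0.
The first p characters of w are 0's, so xy (and hence y) consists only of 0's. Write y = 0^k, 1 ≤ k ≤ p.
Consider xy^0z = xz = 0^{p-k} 1^p. Since k ≥ 1, the 0-count p-k is less than p, so i ≥ j fails; thus xz ∉ L.
This contradicts the pumping lemma, so L is not regular.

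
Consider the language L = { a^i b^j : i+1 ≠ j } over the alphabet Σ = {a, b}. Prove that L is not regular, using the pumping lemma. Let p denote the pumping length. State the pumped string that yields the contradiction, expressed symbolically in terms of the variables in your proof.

a^{p+p!} b^{p+p!+1}

Assume L is regular. Let p be the pumping length given by the pumping lemma.
Choose w = a^p b^{p+p!+1}. Since p ≠ (p+p!+1)-1 = p+p!, w ∈ L; and |w| ≥ p.
Write w = xyz as guaranteed by the lemma, with |xy| ≤ p and y is nonempty.
Because |xy| ≤ p and w begins with p copies of a, we have y = a^k with 1 ≤ k ≤ p.
Since 1 ≤ k ≤ p, k divides p!; set t = 1 + p!/k. Then xy^t z has p + (p!/k)·k = p + p! copies of a. Now the a-count is p+p! and (b-count)-1 = (p+p!+1)-1 = p+p!, so i+1 ≠ j fails. So xy^t z = a^{p+p!} b^{p+p!+1} ∉ L.
This contradicts the pumping lemma, so L is not regular.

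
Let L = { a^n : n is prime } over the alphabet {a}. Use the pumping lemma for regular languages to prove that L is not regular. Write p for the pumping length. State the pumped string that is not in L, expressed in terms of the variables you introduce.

a^{q(1+k)}

Assume L is regular; let p be its pumping constant.
Let q be a prime with q ≥ p+2 (infinitely many primes exist), and take w = a^q ∈ L with |w| = q ≥ p.
By the pumping lemma, w = xyz with |xy| ≤ p and |y| > 0.
Then y = a^k for some k with 1 ≤ k ≤ p.
Since 1 ≤ k ≤ p, |xz| = q-k. Pump with i = q+1: |xy^{q+1}z| = (q-k)+(q+1)k = q+qk = q(1+k), which is composite (both factors ≥ 2). So xy^{q+1}z = a^{q(1+k)} ∉ L.
This is a contradiction; hence L is not regular.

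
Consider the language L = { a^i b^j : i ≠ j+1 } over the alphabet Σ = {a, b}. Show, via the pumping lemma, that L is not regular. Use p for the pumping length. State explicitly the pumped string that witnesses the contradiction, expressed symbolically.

Assume L is regular; let p be its pumping constant.
Choose w = a^p b^{p+p!-1}. Since p ≠ (p+p!-1)+1 = p+p!, w ∈ L; and |w| ≥ p.
The pumping lemma gives a decomposition w = xyz where |xy| ≤ p and y is nonempty.
Since the first p symbols of w are all a's and |xy| ≤ p, y lies entirely in the leading a-block: y = a^k for some k with 1 ≤ k ≤ p.
Since 1 ≤ k ≤ p, k divides p!; set t = 1 + p!/k. Then xy^t z has p + (p!/k)·k = p + p! copies of a. Now the a-count is p+p! and (b-count)+1 = (p+p!-1)+1 = p+p!, so i ≠ j+1 fails. So xy^t z = a^{p+p!} b^{p+p!-1} ∉ L.
Contradiction. Therefore L is not regular.

a^{p+p!} b^{p+p!-1}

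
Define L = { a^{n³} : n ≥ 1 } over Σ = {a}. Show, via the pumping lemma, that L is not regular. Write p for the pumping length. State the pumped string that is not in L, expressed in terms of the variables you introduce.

Toward a contradiction, assume L is regular with pumping length p.
Take w = a^{p³} ∈ L with |w| = p³ ≥ p.
The pumping lemma gives a decomposition w = xyz where |xy| ≤ p and y is nonempty.
Then y = a^k for some k with 1 ≤ k ≤ p.
Pump with i = 2: xy^2z = a^{p³+k}. Since 1 ≤ k ≤ p, p³ < p³+k ≤ p³+p < p³+3p²+3p+1 = (p+1)³, so p³+k is not a perfect cube. So xy^2z ∉ L.
This contradicts the pumping lemma, so L is not regular.

a^{p³+k}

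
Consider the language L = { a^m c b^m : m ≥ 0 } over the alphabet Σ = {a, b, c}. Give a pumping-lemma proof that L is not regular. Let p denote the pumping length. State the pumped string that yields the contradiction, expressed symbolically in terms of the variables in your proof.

Toward a contradiction, assume L is regular with pumping length p.
Take w = a^p c b^p ∈ L with |w| = 2p+1 ≥ p.
The pumping lemma gives a decomposition w = xyz where |xy| ≤ p and |y| > 0.
The first p characters of w are a's, so xy (and hence y) consists only of a's. Write y = a^k, 1 ≤ k ≤ p.
Pump with i = 2: xy^2z = a^{p+k} c b^p, which would require p+k = p. But k ≥ 1, so xy^2z ∉ L.
This contradicts the pumping lemma, so L is not regular.

a^{p+k} c b^p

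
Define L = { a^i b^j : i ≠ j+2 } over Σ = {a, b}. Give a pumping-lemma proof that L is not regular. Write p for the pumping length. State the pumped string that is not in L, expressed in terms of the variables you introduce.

a^{p+p!} b^{p+p!-2}

Assume L is regular; let p be its pumping constant.
Choose w = a^p b^{p+p!-2}. Since p ≠ (p+p!-2)+2 = p+p!, w ∈ L; and |w| ≥ p.
The pumping lemma gives a decomposition w = xyz where |xy| ≤ p and y is nonempty.
The first p characters of w are a's, so xy (and hence y) consists only of a's. Write y = a^k, 1 ≤ k ≤ p.
Since 1 ≤ k ≤ p, k divides p!; set t = 1 + p!/k. Then xy^t z has p + (p!/k)·k = p + p! copies of a. Now the a-count is p+p! and (b-count)+2 = (p+p!-2)+2 = p+p!, so i ≠ j+2 fails. So xy^t z = a^{p+p!} b^{p+p!-2} ∉ L.
Contradiction. Therefore L is not regular.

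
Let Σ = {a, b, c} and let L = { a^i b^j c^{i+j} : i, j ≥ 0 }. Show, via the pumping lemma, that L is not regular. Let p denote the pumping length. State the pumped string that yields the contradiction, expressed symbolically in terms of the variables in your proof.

Assume L is regular. Let p be the pumping length given by the pumping lemma.
Take w = a^p b^p c^{2p} ∈ L (with i=j=p, i+j=2p), |w| = 4p ≥ p.
By the pumping lemma, w = xyz with |xy| ≤ p and y is nonempty.
The first p characters of w are a's, so xy (and hence y) consists only of a's. Write y = a^k, 1 ≤ k ≤ p.
Consider xy^2z = a^{p+k} b^p c^{2p}. Now the a- and b-counts sum to 2p+k, but the c-count is 2p ≠ 2p+k. So xy^2z ∉ L.
This contradicts the pumping lemma, so L is not regular.

a^{p+k} b^p c^{2p}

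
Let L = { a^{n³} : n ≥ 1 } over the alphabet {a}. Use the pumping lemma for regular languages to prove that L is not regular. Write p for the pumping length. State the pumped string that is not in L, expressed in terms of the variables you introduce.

Toward a contradiction, assume L is regular with pumping length p.
Take w = a^{p³} ∈ L with |w| = p³ ≥ p.
By the pumping lemma, w = xyz with |xy| ≤ p and |y| ≥ 1.
Then y = a^k for some k with 1 ≤ k ≤ p.
Pump with i = 2: xy^2z = a^{p³+k}. Since 1 ≤ k ≤ p, p³ < p³+k ≤ p³+p < p³+3p²+3p+1 = (p+1)³, so p³+k is not a perfect cube. So xy^2z ∉ L.
Contradiction. Therefore L is not regular.

a^{p³+k}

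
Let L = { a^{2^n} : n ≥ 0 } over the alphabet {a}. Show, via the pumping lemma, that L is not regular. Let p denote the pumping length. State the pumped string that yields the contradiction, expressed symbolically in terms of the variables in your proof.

a^{2^p+k}

Toward a contradiction, assume L is regular with pumping length p.
Take w = a^{2^p} ∈ L with |w| = 2^p ≥ p.
Write w = xyz as guaranteed by the lemma, with |xy| ≤ p and y is nonempty.
Then y = a^k for some k with 1 ≤ k ≤ p.
Pump with i = 2: xy^2z = a^{2^p+k}. Since 1 ≤ k ≤ p < 2^p, we have 2^p < 2^p+k < 2^{p+1}, so 2^p+k is not a power of 2. So xy^2z ∉ L.
Contradiction. Therefore L is not regular.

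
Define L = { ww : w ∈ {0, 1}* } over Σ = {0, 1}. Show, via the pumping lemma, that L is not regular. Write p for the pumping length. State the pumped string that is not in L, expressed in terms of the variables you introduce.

0^{p+k} 1^p 0^p 1^p

Assume L is regular. Let p be the pumping length given by the pumping lemma.
Take w = 0^p 1^p 0^p 1^p = uu where u = 0^p1^p; then w ∈ L and |w| = 4p ≥ p.
The pumping lemma gives a decomposition w = xyz where |xy| ≤ p and |y| ≥ 1.
Since the first p symbols of w are all 0's and |xy| ≤ p, y lies entirely in the leading 0-block: y = 0^k for some k with 1 ≤ k ≤ p.
Pump with i = 2: xy^2z = 0^{p+k} 1^p 0^p 1^p, of length 4p+k. Suppose this equals vv. The string starts with 0 and ends with 1, so v does too; thus the boundary between the two copies of v is a 1→0 transition. There is exactly one such transition, at position 2p+k, so |v| = 2p+k and |vv| = 4p+2k ≠ 4p+k since k ≥ 1. So xy^2z ∉ L.
Contradiction. Therefore L is not regular.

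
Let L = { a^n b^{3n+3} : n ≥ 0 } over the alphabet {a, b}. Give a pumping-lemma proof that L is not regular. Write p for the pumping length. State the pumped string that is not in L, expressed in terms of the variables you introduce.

a^{p+k} b^{3p+3}

Assume L is regular; let p be its pumping constant.
Take w = a^p b^{3p+3}. Then w ∈ L and |w| = 4p+3 ≥ p.
Write w = xyz as guaranteed by the lemma, with |xy| ≤ p and |y| ≥ 1.
The first p characters of w are a's, so xy (and hence y) consists only of a's. Write y = a^k, 1 ≤ k ≤ p.
Pump with i = 2: xy^2z = a^{p+k} b^{3p+3}. For this to lie in L we would need 3p+3 = 3(p+k)+3, which forces k = 0. But k ≥ 1, so xy^2z ∉ L.
This is a contradiction; hence L is not regular.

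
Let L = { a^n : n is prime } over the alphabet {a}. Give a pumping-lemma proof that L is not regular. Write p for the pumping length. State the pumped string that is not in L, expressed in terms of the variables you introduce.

Assume L is regular. Let p be the pumping length given by the pumping lemma.
Let q be a prime with q ≥ p+2 (infinitely many primes exist), and take w = a^q ∈ L with |w| = q ≥ p.
By the pumping lemma, w = xyz with |xy| ≤ p and y is nonempty.
Then y = a^k for some k with 1 ≤ k ≤ p.
Since 1 ≤ k ≤ p, |xz| = q-k. Pump with i = q+1: |xy^{q+1}z| = (q-k)+(q+1)k = q+qk = q(1+k), which is composite (both factors ≥ 2). So xy^{q+1}z = a^{q(1+k)} ∉ L.
This is a contradiction; hence L is not regular.

a^{q(1+k)}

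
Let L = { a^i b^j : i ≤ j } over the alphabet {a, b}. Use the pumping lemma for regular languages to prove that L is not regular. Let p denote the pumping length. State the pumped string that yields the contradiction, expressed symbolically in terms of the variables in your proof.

Suppose for contradiction that L is regular, and let p be the pumping length.
Choose w = a^p b^p ∈ L, with |w| = 2p ≥ p.
By the pumping lemma, w = xyz with |xy| ≤ p and |y| > 0.
Since the first p symbols of w are all a's and |xy| ≤ p, y lies entirely in the leading a-block: y = a^k for some k with 1 ≤ k ≤ p.
Consider xy^2z = a^{p+k} b^p. Since k ≥ 1, the a-count p+k exceeds the b-count p, so i ≤ j fails; thus xy^2z ∉ L.
Contradiction. Therefore L is not regular.

a^{p+k} b^p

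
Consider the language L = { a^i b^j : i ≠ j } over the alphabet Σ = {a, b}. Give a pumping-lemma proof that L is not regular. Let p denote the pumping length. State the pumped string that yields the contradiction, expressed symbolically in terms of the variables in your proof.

a^{p+p!} b^{p+p!}

Assume L is regular. Let p be the pumping length given by the pumping lemma.
Choose w = a^p b^{p+p!}. Since p ≠ p+p!, w ∈ L; and |w| ≥ p.
Write w = xyz as guaranteed by the lemma, with |xy| ≤ p and |y| ≥ 1.
Because |xy| ≤ p and w begins with p copies of a, we have y = a^k with 1 ≤ k ≤ p.
Since 1 ≤ k ≤ p, k divides p!; set t = 1 + p!/k. Then xy^t z has p + (p!/k)·k = p + p! copies of a. Now the a-count equals the b-count, so i ≠ j fails. So xy^t z = a^{p+p!} b^{p+p!} ∉ L.
This is a contradiction; hence L is not regular.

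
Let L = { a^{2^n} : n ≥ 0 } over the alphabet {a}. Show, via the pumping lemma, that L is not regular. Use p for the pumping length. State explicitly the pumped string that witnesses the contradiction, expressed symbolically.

Suppose for contradiction that L is regular, and let p be the pumping length.
Take w = a^{2^p} ∈ L with |w| = 2^p ≥ p.
Write w = xyz as guaranteed by the lemma, with |xy| ≤ p and y is nonempty.
Then y = a^k for some k with 1 ≤ k ≤ p.
Pump with i = 2: xy^2z = a^{2^p+k}. Since 1 ≤ k ≤ p < 2^p, we have 2^p < 2^p+k < 2^{p+1}, so 2^p+k is not a power of 2. So xy^2z ∉ L.
This contradicts the pumping lemma, so L is not regular.

a^{2^p+k}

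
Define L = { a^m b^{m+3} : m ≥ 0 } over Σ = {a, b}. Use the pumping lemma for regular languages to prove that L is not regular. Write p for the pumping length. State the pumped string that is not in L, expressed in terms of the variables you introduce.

Assume L is regular. Let p be the pumping length given by the pumping lemma.
Choose w = a^p b^{p+3}, which is in L with |w| = 2p+3 ≥ p.
The pumping lemma gives a decomposition w = xyz where |xy| ≤ p and |y| > 0.
The first p characters of w are a's, so xy (and hence y) consists only of a's. Write y = a^k, 1 ≤ k ≤ p.
Pump with i = 2: xy^2z = a^{p+k} b^{p+3}. For this to lie in L we would need p+3 = (p+k)+3, which forces k = 0. But k ≥ 1, so xy^2z ∉ L.
This is a contradiction; hence L is not regular.

a^{p+k} b^{p+3}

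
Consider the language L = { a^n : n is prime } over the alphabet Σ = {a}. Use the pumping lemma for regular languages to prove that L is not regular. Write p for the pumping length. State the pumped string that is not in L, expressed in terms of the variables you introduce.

a^{q(1+k)}

Assume L is regular. Let p be the pumping length given by the pumping lemma.
Let q be a prime with q ≥ p+2 (infinitely many primes exist), and take w = a^q ∈ L with |w| = q ≥ p.
The pumping lemma gives a decomposition w = xyz where |xy| ≤ p and y is nonempty.
Then y = a^k for some k with 1 ≤ k ≤ p.
Since 1 ≤ k ≤ p, |xz| = q-k. Pump with i = q+1: |xy^{q+1}z| = (q-k)+(q+1)k = q+qk = q(1+k), which is composite (both factors ≥ 2). So xy^{q+1}z = a^{q(1+k)} ∉ L.
Contradiction. Therefore L is not regular.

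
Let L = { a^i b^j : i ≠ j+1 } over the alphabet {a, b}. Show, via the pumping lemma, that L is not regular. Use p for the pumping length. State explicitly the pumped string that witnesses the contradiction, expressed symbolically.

a^{p+p!} b^{p+p!-1}

Assume L is regular; let p be its pumping constant.
Choose w = a^p b^{p+p!-1}. Since p ≠ (p+p!-1)+1 = p+p!, w ∈ L; and |w| ≥ p.
The pumping lemma gives a decomposition w = xyz where |xy| ≤ p and y is nonempty.
Because |xy| ≤ p and w begins with p copies of a, we have y = a^k with 1 ≤ k ≤ p.
Since 1 ≤ k ≤ p, k divides p!; set t = 1 + p!/k. Then xy^t z has p + (p!/k)·k = p + p! copies of a. Now the a-count is p+p! and (b-count)+1 = (p+p!-1)+1 = p+p!, so i ≠ j+1 fails. So xy^t z = a^{p+p!} b^{p+p!-1} ∉ L.
Contradiction. Therefore L is not regular.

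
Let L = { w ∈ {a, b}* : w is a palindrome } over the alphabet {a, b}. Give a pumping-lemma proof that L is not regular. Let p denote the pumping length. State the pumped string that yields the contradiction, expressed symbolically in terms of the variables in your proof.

a^{p+k} b a^p

Assume L is regular; let p be its pumping constant.
Take w = a^p b a^p, a palindrome of length 2p+1 ≥ p.
Write w = xyz as guaranteed by the lemma, with |xy| ≤ p and |y| ≥ 1.
The first p characters of w are a's, so xy (and hence y) consists only of a's. Write y = a^k, 1 ≤ k ≤ p.
Pump with i = 2: xy^2z = a^{p+k} b a^p. Its reverse is a^p b a^{p+k}, which differs from xy^2z since k ≥ 1. So xy^2z is not a palindrome and xy^2z ∉ L.
Contradiction. Therefore L is not regular.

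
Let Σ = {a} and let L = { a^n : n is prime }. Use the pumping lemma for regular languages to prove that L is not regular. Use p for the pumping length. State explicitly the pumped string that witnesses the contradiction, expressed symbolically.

Assume L is regular; let p be its pumping constant.
Let q be a prime with q ≥ p+2 (infinitely many primes exist), and take w = a^q ∈ L with |w| = q ≥ p.
The pumping lemma gives a decomposition w = xyz where |xy| ≤ p and y is nonempty.
Then y = a^k for some k with 1 ≤ k ≤ p.
Since 1 ≤ k ≤ p, |xz| = q-k. Pump with i = q+1: |xy^{q+1}z| = (q-k)+(q+1)k = q+qk = q(1+k), which is composite (both factors ≥ 2). So xy^{q+1}z = a^{q(1+k)} ∉ L.
Contradiction. Therefore L is not regular.

a^{q(1+k)}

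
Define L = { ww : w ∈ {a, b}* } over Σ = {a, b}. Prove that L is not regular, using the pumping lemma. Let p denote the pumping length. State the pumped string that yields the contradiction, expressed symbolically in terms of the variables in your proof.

Assume L is regular; let p be its pumping constant.
Take w = a^p b^p a^p b^p = uu where u = a^pb^p; then w ∈ L and |w| = 4p ≥ p.
Write w = xyz as guaranteed by the lemma, with |xy| ≤ p and |y| ≥ 1.
Because |xy| ≤ p and w begins with p copies of a, we have y = a^k with 1 ≤ k ≤ p.
Pump with i = 2: xy^2z = a^{p+k} b^p a^p b^p, of length 4p+k. Suppose this equals vv. The string starts with a and ends with b, so v does too; thus the boundary between the two copies of v is a b→a transition. There is exactly one such transition, at position 2p+k, so |v| = 2p+k and |vv| = 4p+2k ≠ 4p+k since k ≥ 1. So xy^2z ∉ L.
Contradiction. Therefore L is not regular.

a^{p+k} b^p a^p b^p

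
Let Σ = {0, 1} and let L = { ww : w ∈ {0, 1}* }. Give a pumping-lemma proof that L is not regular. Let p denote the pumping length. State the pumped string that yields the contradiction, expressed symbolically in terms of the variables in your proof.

0^{p+k} 1^p 0^p 1^p

Toward a contradiction, assume L is regular with pumping length p.
Take w = 0^p 1^p 0^p 1^p = uu where u = 0^p1^p; then w ∈ L and |w| = 4p ≥ p.
By the pumping lemma, w = xyz with |xy| ≤ p and y is nonempty.
Since the first p symbols of w are all 0's and |xy| ≤ p, y lies entirely in the leading 0-block: y = 0^k for some k with 1 ≤ k ≤ p.
Pump with i = 2: xy^2z = 0^{p+k} 1^p 0^p 1^p, of length 4p+k. Suppose this equals vv. The string starts with 0 and ends with 1, so v does too; thus the boundary between the two copies of v is a 1→0 transition. There is exactly one such transition, at position 2p+k, so |v| = 2p+k and |vv| = 4p+2k ≠ 4p+k since k ≥ 1. So xy^2z ∉ L.
This is a contradiction; hence L is not regular.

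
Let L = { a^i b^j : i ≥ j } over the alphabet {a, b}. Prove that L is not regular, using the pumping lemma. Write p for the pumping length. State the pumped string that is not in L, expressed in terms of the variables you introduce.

a^{p-k} b^p

Suppose for contradiction that L is regular, and let p be the pumping length.
Choose w = a^p b^p ∈ L, with |w| = 2p ≥ p.
The pumping lemma gives a decomposition w = xyz where |xy| ≤ p and |y| ≥ 1.
Since the first p symbols of w are all a's and |xy| ≤ p, y lies entirely in the leading a-block: y = a^k for some k with 1 ≤ k ≤ p.
Consider xy^0z = xz = a^{p-k} b^p. Since k ≥ 1, the a-count p-k is less than p, so i ≥ j fails; thus xz ∉ L.
This contradicts the pumping lemma, so L is not regular.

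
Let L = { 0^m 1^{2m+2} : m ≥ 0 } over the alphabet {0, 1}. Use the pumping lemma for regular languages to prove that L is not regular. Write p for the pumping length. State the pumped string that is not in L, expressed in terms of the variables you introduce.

0^{p+k} 1^{2p+2}

Suppose for contradiction that L is regular, and let p be the pumping length.
Take w = 0^p 1^{2p+2}. Then w ∈ L and |w| = 3p+2 ≥ p.
The pumping lemma gives a decomposition w = xyz where |xy| ≤ p and y is nonempty.
Because |xy| ≤ p and w begins with p copies of 0, we have y = 0^k with 1 ≤ k ≤ p.
Pump with i = 2: xy^2z = 0^{p+k} 1^{2p+2}. For this to lie in L we would need 2p+2 = 2(p+k)+2, which forces k = 0. But k ≥ 1, so xy^2z ∉ L.
This is a contradiction; hence L is not regular.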